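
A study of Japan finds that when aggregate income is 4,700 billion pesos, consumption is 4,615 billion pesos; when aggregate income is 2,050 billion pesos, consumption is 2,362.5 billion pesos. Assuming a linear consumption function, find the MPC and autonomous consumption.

MPC = ΔC/ΔY = (4615 − 2362.5)/(4700 − 2050) = 2252.5/2650 = 0.85
a = C − MPC·Y = 2362.5 − 0.85(2050) = 2362.5 − 1742.5 = 620

MPC = 0.85; a = 620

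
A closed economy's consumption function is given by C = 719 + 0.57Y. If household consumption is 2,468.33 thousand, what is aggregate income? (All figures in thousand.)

Y = 3069

719 + 0.57Y = 2468.33
0.57Y = 1749.33, so Y = 1749.33/0.57 = 3069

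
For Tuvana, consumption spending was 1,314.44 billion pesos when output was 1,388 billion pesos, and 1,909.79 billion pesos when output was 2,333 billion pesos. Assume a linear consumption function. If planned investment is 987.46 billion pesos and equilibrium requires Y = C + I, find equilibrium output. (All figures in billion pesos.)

Y = 3858

MPC = (1909.79 − 1314.44)/(2333 − 1388) = 595.35/945 = 0.63
a = 1314.44 − 0.63(1388) = 440
Equilibrium: Y = 440 + 0.63Y + 987.46
0.37Y = 1427.46, so Y = 1427.46/0.37 = 3858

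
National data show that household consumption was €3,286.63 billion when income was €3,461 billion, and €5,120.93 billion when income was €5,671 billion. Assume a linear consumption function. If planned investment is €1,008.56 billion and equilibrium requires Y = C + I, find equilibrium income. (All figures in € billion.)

MPC = (5120.93 − 3286.63)/(5671 − 3461) = 1834.3/2210 = 0.83
a = 3286.63 − 0.83(3461) = 414
Equilibrium: Y = 414 + 0.83Y + 1008.56
0.17Y = 1422.56, so Y = 1422.56/0.17 = 8368

Y = 8368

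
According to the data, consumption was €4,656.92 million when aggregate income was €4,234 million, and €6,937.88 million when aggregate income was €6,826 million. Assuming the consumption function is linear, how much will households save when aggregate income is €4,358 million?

MPC = (6937.88 − 4656.92)/(6826 − 4234) = 2280.96/2592 = 0.88
a = 4656.92 − 0.88(4234) = 4656.92 − 3725.92 = 931
C = 931 + 0.88(4358) = 4766.04
S = 4358 − 4766.04 = -408.04

S = -408.04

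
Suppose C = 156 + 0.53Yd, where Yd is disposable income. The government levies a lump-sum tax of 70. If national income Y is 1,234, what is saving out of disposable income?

Yd = Y − T = 1234 − 70 = 1164
C = 156 + 0.53(1164) = 156 + 616.92 = 772.92
S = Yd − C = 1164 − 772.92 = 391.08

S = 391.08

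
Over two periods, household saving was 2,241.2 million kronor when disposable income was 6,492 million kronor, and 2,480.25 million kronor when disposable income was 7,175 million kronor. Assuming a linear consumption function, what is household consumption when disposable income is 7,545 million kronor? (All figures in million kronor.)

C = 4935.25

MPS = ΔS/ΔY = (2480.25 − 2241.2)/(7175 − 6492) = 239.05/683 = 0.35
MPC = 1 − MPS = 0.65
Autonomous saving = 2241.2 − 0.35(6492) = -31, so a = 31
C = 31 + 0.65(7545) = 31 + 4904.25 = 4935.25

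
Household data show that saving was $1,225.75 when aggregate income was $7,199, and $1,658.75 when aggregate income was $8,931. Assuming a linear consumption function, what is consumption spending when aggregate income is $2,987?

C = 2814.25

MPS = ΔS/ΔY = (1658.75 − 1225.75)/(8931 − 7199) = 433/1732 = 0.25
MPC = 1 − MPS = 0.75
Autonomous saving = 1225.75 − 0.25(7199) = -574, so a = 574
C = 574 + 0.75(2987) = 574 + 2240.25 = 2814.25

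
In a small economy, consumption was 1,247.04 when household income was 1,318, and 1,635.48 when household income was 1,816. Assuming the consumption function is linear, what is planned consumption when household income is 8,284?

MPC = (1635.48 − 1247.04)/(1816 − 1318) = 388.44/498 = 0.78
a = 1247.04 − 0.78(1318) = 1247.04 − 1028.04 = 219
C = 219 + 0.78(8284) = 219 + 6461.52 = 6680.52

C = 6680.52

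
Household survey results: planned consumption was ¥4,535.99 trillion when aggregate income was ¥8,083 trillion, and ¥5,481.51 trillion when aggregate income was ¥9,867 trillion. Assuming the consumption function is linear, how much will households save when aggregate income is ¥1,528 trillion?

S = 466.16

MPC = (5481.51 − 4535.99)/(9867 − 8083) = 945.52/1784 = 0.53
a = 4535.99 − 0.53(8083) = 4535.99 − 4283.99 = 252
C = 252 + 0.53(1528) = 1061.84
S = 1528 − 1061.84 = 466.16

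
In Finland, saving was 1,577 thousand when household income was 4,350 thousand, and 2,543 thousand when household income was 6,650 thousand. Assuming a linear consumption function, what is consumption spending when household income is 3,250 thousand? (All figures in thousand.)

MPS = ΔS/ΔY = (2543 − 1577)/(6650 − 4350) = 966/2300 = 0.42
MPC = 1 − MPS = 0.58
Autonomous saving = 1577 − 0.42(4350) = -250, so a = 250
C = 250 + 0.58(3250) = 250 + 1885 = 2135

C = 2135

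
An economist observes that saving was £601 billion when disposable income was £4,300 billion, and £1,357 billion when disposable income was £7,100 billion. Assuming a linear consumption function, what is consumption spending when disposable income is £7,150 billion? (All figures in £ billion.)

C = 5779.5

MPS = ΔS/ΔY = (1357 − 601)/(7100 − 4300) = 756/2800 = 0.27
MPC = 1 − MPS = 0.73
Autonomous saving = 601 − 0.27(4300) = -560, so a = 560
C = 560 + 0.73(7150) = 560 + 5219.5 = 5779.5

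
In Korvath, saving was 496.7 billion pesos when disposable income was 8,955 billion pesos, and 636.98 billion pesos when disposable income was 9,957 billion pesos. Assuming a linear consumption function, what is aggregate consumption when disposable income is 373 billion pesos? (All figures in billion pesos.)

MPS = ΔS/ΔY = (636.98 − 496.7)/(9957 − 8955) = 140.28/1002 = 0.14
MPC = 1 − MPS = 0.86
Autonomous saving = 496.7 − 0.14(8955) = -757, so a = 757
C = 757 + 0.86(373) = 757 + 320.78 = 1077.78

C = 1077.78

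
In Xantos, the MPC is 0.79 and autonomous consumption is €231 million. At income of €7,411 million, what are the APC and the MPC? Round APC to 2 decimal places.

APC = 0.82; MPC = 0.79

MPC = 0.79 (the slope of the consumption function)
C = 231 + 0.79(7411) = 6085.69, so APC = 6085.69/7411 = 0.82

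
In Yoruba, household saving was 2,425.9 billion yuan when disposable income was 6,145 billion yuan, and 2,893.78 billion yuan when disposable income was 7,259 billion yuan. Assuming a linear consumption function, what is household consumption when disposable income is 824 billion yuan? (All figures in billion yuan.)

MPS = ΔS/ΔY = (2893.78 − 2425.9)/(7259 − 6145) = 467.88/1114 = 0.42
MPC = 1 − MPS = 0.58
Autonomous saving = 2425.9 − 0.42(6145) = -155, so a = 155
C = 155 + 0.58(824) = 155 + 477.92 = 632.92

C = 632.92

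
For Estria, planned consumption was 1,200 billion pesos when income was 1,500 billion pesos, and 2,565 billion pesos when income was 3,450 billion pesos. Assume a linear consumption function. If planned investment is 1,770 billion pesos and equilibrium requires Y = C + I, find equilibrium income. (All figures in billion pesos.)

Y = 6400

MPC = (2565 − 1200)/(3450 − 1500) = 1365/1950 = 0.7
a = 1200 − 0.7(1500) = 150
Equilibrium: Y = 150 + 0.7Y + 1770
0.3Y = 1920, so Y = 1920/0.3 = 6400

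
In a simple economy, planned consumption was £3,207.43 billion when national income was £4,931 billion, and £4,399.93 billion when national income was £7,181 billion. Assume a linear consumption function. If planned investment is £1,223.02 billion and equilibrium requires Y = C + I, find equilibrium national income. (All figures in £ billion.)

MPC = (4399.93 − 3207.43)/(7181 − 4931) = 1192.5/2250 = 0.53
a = 3207.43 − 0.53(4931) = 594
Equilibrium: Y = 594 + 0.53Y + 1223.02
0.47Y = 1817.02, so Y = 1817.02/0.47 = 3866

Y = 3866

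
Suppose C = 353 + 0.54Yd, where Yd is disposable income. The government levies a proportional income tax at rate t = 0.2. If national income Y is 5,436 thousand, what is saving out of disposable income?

S = 1647.448

Yd = (1 − 0.2)(5436) = 0.8(5436) = 4348.8
C = 353 + 0.54(4348.8) = 353 + 2348.352 = 2701.352
S = Yd − C = 4348.8 − 2701.352 = 1647.448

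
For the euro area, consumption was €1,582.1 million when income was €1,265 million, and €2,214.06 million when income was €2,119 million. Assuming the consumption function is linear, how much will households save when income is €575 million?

S = -496.5

MPC = (2214.06 − 1582.1)/(2119 − 1265) = 631.96/854 = 0.74
a = 1582.1 − 0.74(1265) = 1582.1 − 936.1 = 646
C = 646 + 0.74(575) = 1071.5
S = 575 − 1071.5 = -496.5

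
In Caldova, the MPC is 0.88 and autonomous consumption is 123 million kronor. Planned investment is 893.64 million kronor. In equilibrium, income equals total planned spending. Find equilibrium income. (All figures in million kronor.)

Y = 8472

Y = C + I = 123 + 0.88Y + 893.64
Y − 0.88Y = 1016.64
0.12Y = 1016.64, so Y = 1016.64/0.12 = 8472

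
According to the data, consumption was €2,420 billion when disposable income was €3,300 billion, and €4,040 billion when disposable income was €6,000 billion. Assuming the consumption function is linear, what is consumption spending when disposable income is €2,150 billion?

C = 1730

MPC = (4040 − 2420)/(6000 − 3300) = 1620/2700 = 0.6
a = 2420 − 0.6(3300) = 2420 − 1980 = 440
C = 440 + 0.6(2150) = 440 + 1290 = 1730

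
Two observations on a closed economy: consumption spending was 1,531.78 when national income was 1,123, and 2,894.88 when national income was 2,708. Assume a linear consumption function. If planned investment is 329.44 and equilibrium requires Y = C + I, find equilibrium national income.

Y = 6396

MPC = (2894.88 − 1531.78)/(2708 − 1123) = 1363.1/1585 = 0.86
a = 1531.78 − 0.86(1123) = 566
Equilibrium: Y = 566 + 0.86Y + 329.44
0.14Y = 895.44, so Y = 895.44/0.14 = 6396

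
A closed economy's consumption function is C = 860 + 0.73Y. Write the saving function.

S = Y − C = Y − (860 + 0.73Y) = -860 + (1 − 0.73)Y

S = -860 + 0.27Y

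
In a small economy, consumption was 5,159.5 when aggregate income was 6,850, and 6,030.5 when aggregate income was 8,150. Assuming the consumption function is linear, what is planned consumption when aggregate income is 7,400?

C = 5528

MPC = (6030.5 − 5159.5)/(8150 − 6850) = 871/1300 = 0.67
a = 5159.5 − 0.67(6850) = 5159.5 − 4589.5 = 570
C = 570 + 0.67(7400) = 570 + 4958 = 5528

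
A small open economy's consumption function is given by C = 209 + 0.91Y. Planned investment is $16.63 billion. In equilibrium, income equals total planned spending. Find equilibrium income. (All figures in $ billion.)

Y = C + I = 209 + 0.91Y + 16.63
Y − 0.91Y = 225.63
0.09Y = 225.63, so Y = 225.63/0.09 = 2507

Y = 2507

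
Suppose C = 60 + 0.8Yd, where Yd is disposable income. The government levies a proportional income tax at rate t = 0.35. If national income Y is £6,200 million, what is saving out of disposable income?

S = 746

Yd = (1 − 0.35)(6200) = 0.65(6200) = 4030
C = 60 + 0.8(4030) = 60 + 3224 = 3284
S = Yd − C = 4030 − 3284 = 746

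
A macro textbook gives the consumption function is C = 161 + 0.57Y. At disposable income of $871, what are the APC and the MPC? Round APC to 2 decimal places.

MPC = 0.57 (the slope of the consumption function)
C = 161 + 0.57(871) = 657.47, so APC = 657.47/871 = 0.75

APC = 0.75; MPC = 0.57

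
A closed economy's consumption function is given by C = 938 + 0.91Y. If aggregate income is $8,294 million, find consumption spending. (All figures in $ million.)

C = 8485.54

C = 938 + 0.91(8294) = 938 + 7547.54 = 8485.54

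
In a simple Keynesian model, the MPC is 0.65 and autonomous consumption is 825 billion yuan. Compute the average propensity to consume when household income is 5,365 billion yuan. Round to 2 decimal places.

APC = 0.80

C = 825 + 0.65(5365) = 4312.25
APC = C/Y = 4312.25/5365 = 0.80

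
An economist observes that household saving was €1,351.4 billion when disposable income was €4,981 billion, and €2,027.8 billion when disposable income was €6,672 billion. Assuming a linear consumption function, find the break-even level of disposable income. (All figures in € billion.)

MPS = ΔS/ΔY = (2027.8 − 1351.4)/(6672 − 4981) = 676.4/1691 = 0.4
MPC = 1 − MPS = 0.6
From S(4981) = 1351.4: −a + 0.4(4981) = 1351.4, so a = 1992.4 − 1351.4 = 641
Break-even (S = 0): Y = a/MPS = 641/0.4 = 1602.5

Y = 1602.5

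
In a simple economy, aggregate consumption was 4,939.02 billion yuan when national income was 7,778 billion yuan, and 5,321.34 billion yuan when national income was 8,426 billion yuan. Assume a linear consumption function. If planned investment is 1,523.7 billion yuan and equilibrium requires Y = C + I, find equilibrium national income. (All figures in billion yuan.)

MPC = (5321.34 − 4939.02)/(8426 − 7778) = 382.32/648 = 0.59
a = 4939.02 − 0.59(7778) = 350
Equilibrium: Y = 350 + 0.59Y + 1523.7
0.41Y = 1873.7, so Y = 1873.7/0.41 = 4570

Y = 4570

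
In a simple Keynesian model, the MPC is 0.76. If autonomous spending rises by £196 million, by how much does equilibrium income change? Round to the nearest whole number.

ΔY ≈ 817

The multiplier is 1/(1 − MPC) = 1/0.24.
ΔY = 196/0.24 = 816.67 ≈ 817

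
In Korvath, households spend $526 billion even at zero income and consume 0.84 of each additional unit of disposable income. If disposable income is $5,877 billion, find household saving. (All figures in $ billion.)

C = 526 + 0.84(5877) = 526 + 4936.68 = 5462.68
S = Y − C = 5877 − 5462.68 = 414.32

S = 414.32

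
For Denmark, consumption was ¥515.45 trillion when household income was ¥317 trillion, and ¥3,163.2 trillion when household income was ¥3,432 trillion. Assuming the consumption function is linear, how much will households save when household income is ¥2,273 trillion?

MPC = (3163.2 − 515.45)/(3432 − 317) = 2647.75/3115 = 0.85
a = 515.45 − 0.85(317) = 515.45 − 269.45 = 246
C = 246 + 0.85(2273) = 2178.05
S = 2273 − 2178.05 = 94.95

S = 94.95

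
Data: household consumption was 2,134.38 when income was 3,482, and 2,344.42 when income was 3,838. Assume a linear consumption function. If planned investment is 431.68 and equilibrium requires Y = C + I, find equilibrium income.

MPC = (2344.42 − 2134.38)/(3838 − 3482) = 210.04/356 = 0.59
a = 2134.38 − 0.59(3482) = 80
Equilibrium: Y = 80 + 0.59Y + 431.68
0.41Y = 511.68, so Y = 511.68/0.41 = 1248

Y = 1248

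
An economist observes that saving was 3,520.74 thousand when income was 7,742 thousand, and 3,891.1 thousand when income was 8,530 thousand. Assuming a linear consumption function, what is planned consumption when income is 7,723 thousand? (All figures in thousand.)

MPS = ΔS/ΔY = (3891.1 − 3520.74)/(8530 − 7742) = 370.36/788 = 0.47
MPC = 1 − MPS = 0.53
Autonomous saving = 3520.74 − 0.47(7742) = -118, so a = 118
C = 118 + 0.53(7723) = 118 + 4093.19 = 4211.19

C = 4211.19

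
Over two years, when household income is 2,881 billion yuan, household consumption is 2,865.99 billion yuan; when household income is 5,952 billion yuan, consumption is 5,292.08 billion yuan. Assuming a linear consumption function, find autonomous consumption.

MPC = ΔC/ΔY = (5292.08 − 2865.99)/(5952 − 2881) = 2426.09/3071 = 0.79
a = C − MPC·Y = 2865.99 − 0.79(2881) = 2865.99 − 2275.99 = 590

a = 590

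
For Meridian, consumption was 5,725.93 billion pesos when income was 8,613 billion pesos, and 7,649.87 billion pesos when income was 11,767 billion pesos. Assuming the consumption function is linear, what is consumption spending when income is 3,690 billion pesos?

C = 2722.9

MPC = (7649.87 − 5725.93)/(11767 − 8613) = 1923.94/3154 = 0.61
a = 5725.93 − 0.61(8613) = 5725.93 − 5253.93 = 472
C = 472 + 0.61(3690) = 472 + 2250.9 = 2722.9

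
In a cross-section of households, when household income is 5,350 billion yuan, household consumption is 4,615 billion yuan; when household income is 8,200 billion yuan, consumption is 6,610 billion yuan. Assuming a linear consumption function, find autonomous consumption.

MPC = ΔC/ΔY = (6610 − 4615)/(8200 − 5350) = 1995/2850 = 0.7
a = C − MPC·Y = 4615 − 0.7(5350) = 4615 − 3745 = 870

a = 870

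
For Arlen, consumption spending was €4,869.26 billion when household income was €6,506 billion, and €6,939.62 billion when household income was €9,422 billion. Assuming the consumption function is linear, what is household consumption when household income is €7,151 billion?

MPC = (6939.62 − 4869.26)/(9422 − 6506) = 2070.36/2916 = 0.71
a = 4869.26 − 0.71(6506) = 4869.26 − 4619.26 = 250
C = 250 + 0.71(7151) = 250 + 5077.21 = 5327.21

C = 5327.21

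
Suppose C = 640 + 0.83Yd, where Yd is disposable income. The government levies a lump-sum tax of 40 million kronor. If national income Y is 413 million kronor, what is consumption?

C = 949.59

Yd = Y − T = 413 − 40 = 373
C = 640 + 0.83(373) = 640 + 309.59 = 949.59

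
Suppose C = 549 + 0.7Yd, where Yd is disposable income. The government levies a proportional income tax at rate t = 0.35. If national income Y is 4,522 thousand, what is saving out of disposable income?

S = 332.79

Yd = (1 − 0.35)(4522) = 0.65(4522) = 2939.3
C = 549 + 0.7(2939.3) = 549 + 2057.51 = 2606.51
S = Yd − C = 2939.3 − 2606.51 = 332.79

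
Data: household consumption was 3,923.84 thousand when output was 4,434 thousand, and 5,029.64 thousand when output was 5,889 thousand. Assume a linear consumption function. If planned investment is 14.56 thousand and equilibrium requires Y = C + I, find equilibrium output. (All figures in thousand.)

Y = 2369

MPC = (5029.64 − 3923.84)/(5889 − 4434) = 1105.8/1455 = 0.76
a = 3923.84 − 0.76(4434) = 554
Equilibrium: Y = 554 + 0.76Y + 14.56
0.24Y = 568.56, so Y = 568.56/0.24 = 2369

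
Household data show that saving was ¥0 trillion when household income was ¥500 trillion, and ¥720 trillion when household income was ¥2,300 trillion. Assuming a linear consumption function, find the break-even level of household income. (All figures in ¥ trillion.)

MPS = ΔS/ΔY = (720 − 0)/(2300 − 500) = 720/1800 = 0.4
MPC = 1 − MPS = 0.6
From S(500) = 0: −a + 0.4(500) = 0, so a = 200 − 0 = 200
Break-even (S = 0): Y = a/MPS = 200/0.4 = 500

Y = 500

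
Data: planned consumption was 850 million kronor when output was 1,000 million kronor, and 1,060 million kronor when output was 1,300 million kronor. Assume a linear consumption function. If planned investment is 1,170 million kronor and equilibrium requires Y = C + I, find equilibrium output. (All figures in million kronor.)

MPC = (1060 − 850)/(1300 − 1000) = 210/300 = 0.7
a = 850 − 0.7(1000) = 150
Equilibrium: Y = 150 + 0.7Y + 1170
0.3Y = 1320, so Y = 1320/0.3 = 4400

Y = 4400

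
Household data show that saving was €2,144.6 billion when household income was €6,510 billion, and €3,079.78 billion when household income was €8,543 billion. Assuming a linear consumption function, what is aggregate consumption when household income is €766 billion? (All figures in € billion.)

C = 1263.64

MPS = ΔS/ΔY = (3079.78 − 2144.6)/(8543 − 6510) = 935.18/2033 = 0.46
MPC = 1 − MPS = 0.54
Autonomous saving = 2144.6 − 0.46(6510) = -850, so a = 850
C = 850 + 0.54(766) = 850 + 413.64 = 1263.64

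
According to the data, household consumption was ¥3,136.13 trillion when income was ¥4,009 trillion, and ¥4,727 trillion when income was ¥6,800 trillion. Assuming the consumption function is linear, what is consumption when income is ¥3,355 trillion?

C = 2763.35

MPC = (4727 − 3136.13)/(6800 − 4009) = 1590.87/2791 = 0.57
a = 3136.13 − 0.57(4009) = 3136.13 − 2285.13 = 851
C = 851 + 0.57(3355) = 851 + 1912.35 = 2763.35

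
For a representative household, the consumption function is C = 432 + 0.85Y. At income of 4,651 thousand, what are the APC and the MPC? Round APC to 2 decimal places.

APC = 0.94; MPC = 0.85

MPC = 0.85 (the slope of the consumption function)
C = 432 + 0.85(4651) = 4385.35, so APC = 4385.35/4651 = 0.94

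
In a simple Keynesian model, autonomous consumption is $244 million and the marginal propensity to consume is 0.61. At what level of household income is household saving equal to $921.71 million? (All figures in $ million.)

Y = 2989

S = Y − C = -244 + 0.39Y
-244 + 0.39Y = 921.71, so 0.39Y = 1165.71 and Y = 2989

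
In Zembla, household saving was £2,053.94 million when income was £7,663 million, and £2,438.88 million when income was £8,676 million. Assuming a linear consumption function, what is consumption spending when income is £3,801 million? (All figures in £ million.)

MPS = ΔS/ΔY = (2438.88 − 2053.94)/(8676 − 7663) = 384.94/1013 = 0.38
MPC = 1 − MPS = 0.62
Autonomous saving = 2053.94 − 0.38(7663) = -858, so a = 858
C = 858 + 0.62(3801) = 858 + 2356.62 = 3214.62

C = 3214.62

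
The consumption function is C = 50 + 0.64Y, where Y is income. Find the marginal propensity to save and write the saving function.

MPS = 0.36; S = -50 + 0.36Y

MPS = 1 − MPC = 1 − 0.64 = 0.36
S = Y − C = -50 + 0.36Y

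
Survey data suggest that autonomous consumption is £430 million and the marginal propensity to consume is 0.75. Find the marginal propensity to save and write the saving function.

MPS = 1 − MPC = 1 − 0.75 = 0.25
S = Y − C = -430 + 0.25Y

MPS = 0.25; S = -430 + 0.25Y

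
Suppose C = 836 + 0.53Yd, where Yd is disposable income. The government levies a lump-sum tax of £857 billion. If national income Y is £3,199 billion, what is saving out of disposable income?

S = 264.74

Yd = Y − T = 3199 − 857 = 2342
C = 836 + 0.53(2342) = 836 + 1241.26 = 2077.26
S = Yd − C = 2342 − 2077.26 = 264.74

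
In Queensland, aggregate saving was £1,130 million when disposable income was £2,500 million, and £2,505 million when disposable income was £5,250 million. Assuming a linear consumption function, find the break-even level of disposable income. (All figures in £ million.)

MPS = ΔS/ΔY = (2505 − 1130)/(5250 − 2500) = 1375/2750 = 0.5
MPC = 1 − MPS = 0.5
From S(2500) = 1130: −a + 0.5(2500) = 1130, so a = 1250 − 1130 = 120
Break-even (S = 0): Y = a/MPS = 120/0.5 = 240

Y = 240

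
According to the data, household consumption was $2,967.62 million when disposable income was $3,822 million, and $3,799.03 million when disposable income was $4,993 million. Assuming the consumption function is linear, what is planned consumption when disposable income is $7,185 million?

MPC = (3799.03 − 2967.62)/(4993 − 3822) = 831.41/1171 = 0.71
a = 2967.62 − 0.71(3822) = 2967.62 − 2713.62 = 254
C = 254 + 0.71(7185) = 254 + 5101.35 = 5355.35

C = 5355.35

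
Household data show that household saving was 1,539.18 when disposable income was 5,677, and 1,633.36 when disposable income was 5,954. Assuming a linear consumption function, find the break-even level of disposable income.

MPS = ΔS/ΔY = (1633.36 − 1539.18)/(5954 − 5677) = 94.18/277 = 0.34
MPC = 1 − MPS = 0.66
From S(5677) = 1539.18: −a + 0.34(5677) = 1539.18, so a = 1930.18 − 1539.18 = 391
Break-even (S = 0): Y = a/MPS = 391/0.34 = 1150

Y = 1150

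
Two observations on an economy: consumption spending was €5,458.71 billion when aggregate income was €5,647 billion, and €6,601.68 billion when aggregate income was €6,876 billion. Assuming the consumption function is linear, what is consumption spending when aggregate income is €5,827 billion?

C = 5626.11

MPC = (6601.68 − 5458.71)/(6876 − 5647) = 1142.97/1229 = 0.93
a = 5458.71 − 0.93(5647) = 5458.71 − 5251.71 = 207
C = 207 + 0.93(5827) = 207 + 5419.11 = 5626.11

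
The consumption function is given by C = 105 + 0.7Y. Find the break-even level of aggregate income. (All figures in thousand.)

Y = 350

At break-even, C = Y: 105 + 0.7Y = Y
0.3Y = 105, so Y = 105/0.3 = 350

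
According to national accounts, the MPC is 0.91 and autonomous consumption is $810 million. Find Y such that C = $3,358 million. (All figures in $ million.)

Y = 2800

810 + 0.91Y = 3358
0.91Y = 2548, so Y = 2548/0.91 = 2800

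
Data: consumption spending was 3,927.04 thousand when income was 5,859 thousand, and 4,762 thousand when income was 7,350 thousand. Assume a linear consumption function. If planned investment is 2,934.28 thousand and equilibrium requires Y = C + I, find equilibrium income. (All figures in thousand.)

Y = 8137

MPC = (4762 − 3927.04)/(7350 − 5859) = 834.96/1491 = 0.56
a = 3927.04 − 0.56(5859) = 646
Equilibrium: Y = 646 + 0.56Y + 2934.28
0.44Y = 3580.28, so Y = 3580.28/0.44 = 8137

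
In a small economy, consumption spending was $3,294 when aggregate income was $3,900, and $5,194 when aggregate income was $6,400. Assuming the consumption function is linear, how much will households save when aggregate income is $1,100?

S = -66

MPC = (5194 − 3294)/(6400 − 3900) = 1900/2500 = 0.76
a = 3294 − 0.76(3900) = 3294 − 2964 = 330
C = 330 + 0.76(1100) = 1166
S = 1100 − 1166 = -66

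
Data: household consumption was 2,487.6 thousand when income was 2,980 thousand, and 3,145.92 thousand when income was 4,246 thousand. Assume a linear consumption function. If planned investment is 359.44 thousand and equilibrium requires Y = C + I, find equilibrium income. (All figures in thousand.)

MPC = (3145.92 − 2487.6)/(4246 − 2980) = 658.32/1266 = 0.52
a = 2487.6 − 0.52(2980) = 938
Equilibrium: Y = 938 + 0.52Y + 359.44
0.48Y = 1297.44, so Y = 1297.44/0.48 = 2703

Y = 2703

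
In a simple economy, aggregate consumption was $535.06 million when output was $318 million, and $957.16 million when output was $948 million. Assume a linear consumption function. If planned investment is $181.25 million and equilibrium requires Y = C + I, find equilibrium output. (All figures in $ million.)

Y = 1525

MPC = (957.16 − 535.06)/(948 − 318) = 422.1/630 = 0.67
a = 535.06 − 0.67(318) = 322
Equilibrium: Y = 322 + 0.67Y + 181.25
0.33Y = 503.25, so Y = 503.25/0.33 = 1525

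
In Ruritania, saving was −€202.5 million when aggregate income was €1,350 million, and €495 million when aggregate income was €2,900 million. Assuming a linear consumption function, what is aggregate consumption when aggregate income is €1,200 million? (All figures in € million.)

C = 1470

MPS = ΔS/ΔY = (495 − (-202.5))/(2900 − 1350) = 697.5/1550 = 0.45
MPC = 1 − MPS = 0.55
Autonomous saving = -202.5 − 0.45(1350) = -810, so a = 810
C = 810 + 0.55(1200) = 810 + 660 = 1470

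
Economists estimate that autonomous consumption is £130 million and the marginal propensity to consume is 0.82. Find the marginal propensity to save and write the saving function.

MPS = 1 − MPC = 1 − 0.82 = 0.18
S = Y − C = -130 + 0.18Y

MPS = 0.18; S = -130 + 0.18Y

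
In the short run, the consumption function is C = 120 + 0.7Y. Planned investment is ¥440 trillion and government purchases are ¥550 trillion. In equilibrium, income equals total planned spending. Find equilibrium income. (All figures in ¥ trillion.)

Y = C + I + G = 120 + 0.7Y + 440 + 550
Y − 0.7Y = 1110
0.3Y = 1110, so Y = 1110/0.3 = 3700

Y = 3700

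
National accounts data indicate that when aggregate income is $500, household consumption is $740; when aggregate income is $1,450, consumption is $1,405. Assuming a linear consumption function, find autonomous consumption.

a = 390

MPC = ΔC/ΔY = (1405 − 740)/(1450 − 500) = 665/950 = 0.7
a = C − MPC·Y = 740 − 0.7(500) = 740 − 350 = 390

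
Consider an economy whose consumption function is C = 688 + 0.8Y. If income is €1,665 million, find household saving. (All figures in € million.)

C = 688 + 0.8(1665) = 688 + 1332 = 2020
S = Y − C = 1665 − 2020 = -355

S = -355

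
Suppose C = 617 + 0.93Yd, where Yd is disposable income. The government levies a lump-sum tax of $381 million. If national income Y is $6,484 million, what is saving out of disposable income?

Yd = Y − T = 6484 − 381 = 6103
C = 617 + 0.93(6103) = 617 + 5675.79 = 6292.79
S = Yd − C = 6103 − 6292.79 = -189.79

S = -189.79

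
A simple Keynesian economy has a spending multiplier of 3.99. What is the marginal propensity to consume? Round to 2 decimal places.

MPC = 0.75

k = 1/(1 − MPC), so 1 − MPC = 1/k = 1/3.99 = 0.2506
MPC = 1 − 0.2506 = 0.75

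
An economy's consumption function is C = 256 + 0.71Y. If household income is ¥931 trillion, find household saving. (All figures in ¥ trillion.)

C = 256 + 0.71(931) = 256 + 661.01 = 917.01
S = Y − C = 931 − 917.01 = 13.99

S = 13.99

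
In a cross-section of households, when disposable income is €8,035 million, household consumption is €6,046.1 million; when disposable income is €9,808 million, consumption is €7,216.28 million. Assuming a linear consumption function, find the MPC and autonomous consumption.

MPC = ΔC/ΔY = (7216.28 − 6046.1)/(9808 − 8035) = 1170.18/1773 = 0.66
a = C − MPC·Y = 6046.1 − 0.66(8035) = 6046.1 − 5303.1 = 743

MPC = 0.66; a = 743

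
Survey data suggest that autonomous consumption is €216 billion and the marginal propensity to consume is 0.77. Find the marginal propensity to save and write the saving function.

MPS = 0.23; S = -216 + 0.23Y

MPS = 1 − MPC = 1 − 0.77 = 0.23
S = Y − C = -216 + 0.23Y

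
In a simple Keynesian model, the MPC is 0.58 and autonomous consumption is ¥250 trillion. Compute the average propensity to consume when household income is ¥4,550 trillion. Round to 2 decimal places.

APC = 0.63

C = 250 + 0.58(4550) = 2889
APC = C/Y = 2889/4550 = 0.63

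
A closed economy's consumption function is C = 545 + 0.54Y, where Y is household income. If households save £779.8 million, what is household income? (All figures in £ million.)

Y = 2880

S = Y − C = -545 + 0.46Y
-545 + 0.46Y = 779.8, so 0.46Y = 1324.8 and Y = 2880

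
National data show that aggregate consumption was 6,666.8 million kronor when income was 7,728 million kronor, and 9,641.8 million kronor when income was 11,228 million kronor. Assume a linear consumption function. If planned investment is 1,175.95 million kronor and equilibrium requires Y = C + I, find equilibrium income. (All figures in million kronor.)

Y = 8493

MPC = (9641.8 − 6666.8)/(11228 − 7728) = 2975/3500 = 0.85
a = 6666.8 − 0.85(7728) = 98
Equilibrium: Y = 98 + 0.85Y + 1175.95
0.15Y = 1273.95, so Y = 1273.95/0.15 = 8493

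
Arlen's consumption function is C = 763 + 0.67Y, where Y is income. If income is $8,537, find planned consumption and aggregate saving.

C = 6482.79; S = 2054.21

C = 763 + 0.67(8537) = 763 + 5719.79 = 6482.79
S = Y − C = 8537 − 6482.79 = 2054.21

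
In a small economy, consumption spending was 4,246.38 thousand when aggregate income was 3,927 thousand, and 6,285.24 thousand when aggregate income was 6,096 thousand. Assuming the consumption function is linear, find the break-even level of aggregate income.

Y = 9250

MPC = (6285.24 − 4246.38)/(6096 − 3927) = 2038.86/2169 = 0.94
a = 4246.38 − 0.94(3927) = 4246.38 − 3691.38 = 555
Break-even: Y = a/(1−MPC) = 555/0.06 = 9250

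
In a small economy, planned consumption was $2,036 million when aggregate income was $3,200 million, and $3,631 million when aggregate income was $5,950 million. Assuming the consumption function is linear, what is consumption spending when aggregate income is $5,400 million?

C = 3312

MPC = (3631 − 2036)/(5950 − 3200) = 1595/2750 = 0.58
a = 2036 − 0.58(3200) = 2036 − 1856 = 180
C = 180 + 0.58(5400) = 180 + 3132 = 3312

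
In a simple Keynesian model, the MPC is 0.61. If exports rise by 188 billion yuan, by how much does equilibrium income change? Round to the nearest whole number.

The multiplier is 1/(1 − MPC) = 1/0.39.
ΔY = 188/0.39 = 482.05 ≈ 482

ΔY ≈ 482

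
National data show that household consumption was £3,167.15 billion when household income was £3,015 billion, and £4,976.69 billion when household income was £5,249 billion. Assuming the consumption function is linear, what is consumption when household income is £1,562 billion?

MPC = (4976.69 − 3167.15)/(5249 − 3015) = 1809.54/2234 = 0.81
a = 3167.15 − 0.81(3015) = 3167.15 − 2442.15 = 725
C = 725 + 0.81(1562) = 725 + 1265.22 = 1990.22

C = 1990.22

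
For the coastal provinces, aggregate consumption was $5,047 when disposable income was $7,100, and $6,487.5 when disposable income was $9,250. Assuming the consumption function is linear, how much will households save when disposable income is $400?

MPC = (6487.5 − 5047)/(9250 − 7100) = 1440.5/2150 = 0.67
a = 5047 − 0.67(7100) = 5047 − 4757 = 290
C = 290 + 0.67(400) = 558
S = 400 − 558 = -158

S = -158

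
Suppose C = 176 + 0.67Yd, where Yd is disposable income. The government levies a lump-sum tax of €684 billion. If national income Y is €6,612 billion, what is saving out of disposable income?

S = 1780.24

Yd = Y − T = 6612 − 684 = 5928
C = 176 + 0.67(5928) = 176 + 3971.76 = 4147.76
S = Yd − C = 5928 − 4147.76 = 1780.24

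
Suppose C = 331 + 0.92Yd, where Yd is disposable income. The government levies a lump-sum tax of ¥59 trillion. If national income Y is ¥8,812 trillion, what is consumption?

Yd = Y − T = 8812 − 59 = 8753
C = 331 + 0.92(8753) = 331 + 8052.76 = 8383.76

C = 8383.76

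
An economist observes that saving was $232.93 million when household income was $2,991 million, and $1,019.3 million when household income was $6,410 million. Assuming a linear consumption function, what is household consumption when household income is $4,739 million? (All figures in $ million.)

C = 4104.03

MPS = ΔS/ΔY = (1019.3 − 232.93)/(6410 − 2991) = 786.37/3419 = 0.23
MPC = 1 − MPS = 0.77
Autonomous saving = 232.93 − 0.23(2991) = -455, so a = 455
C = 455 + 0.77(4739) = 455 + 3649.03 = 4104.03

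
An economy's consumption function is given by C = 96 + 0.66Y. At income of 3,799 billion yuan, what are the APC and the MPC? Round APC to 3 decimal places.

APC = 0.685; MPC = 0.66

MPC = 0.66 (the slope of the consumption function)
C = 96 + 0.66(3799) = 2603.34, so APC = 2603.34/3799 = 0.685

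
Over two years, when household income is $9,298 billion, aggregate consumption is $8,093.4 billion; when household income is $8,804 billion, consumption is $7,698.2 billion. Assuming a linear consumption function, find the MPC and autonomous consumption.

MPC = 0.8; a = 655

MPC = ΔC/ΔY = (8093.4 − 7698.2)/(9298 − 8804) = 395.2/494 = 0.8
a = C − MPC·Y = 7698.2 − 0.8(8804) = 7698.2 − 7043.2 = 655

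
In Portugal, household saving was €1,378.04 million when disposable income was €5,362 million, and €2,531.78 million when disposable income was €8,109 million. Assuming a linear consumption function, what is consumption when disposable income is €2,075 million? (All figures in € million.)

MPS = ΔS/ΔY = (2531.78 − 1378.04)/(8109 − 5362) = 1153.74/2747 = 0.42
MPC = 1 − MPS = 0.58
Autonomous saving = 1378.04 − 0.42(5362) = -874, so a = 874
C = 874 + 0.58(2075) = 874 + 1203.5 = 2077.5

C = 2077.5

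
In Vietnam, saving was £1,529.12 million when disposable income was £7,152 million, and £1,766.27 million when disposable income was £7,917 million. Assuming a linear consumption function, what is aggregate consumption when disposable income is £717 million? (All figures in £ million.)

C = 1182.73

MPS = ΔS/ΔY = (1766.27 − 1529.12)/(7917 − 7152) = 237.15/765 = 0.31
MPC = 1 − MPS = 0.69
Autonomous saving = 1529.12 − 0.31(7152) = -688, so a = 688
C = 688 + 0.69(717) = 688 + 494.73 = 1182.73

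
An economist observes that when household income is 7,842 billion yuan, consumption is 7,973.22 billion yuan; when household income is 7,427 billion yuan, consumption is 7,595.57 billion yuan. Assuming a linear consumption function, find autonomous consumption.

MPC = ΔC/ΔY = (7973.22 − 7595.57)/(7842 − 7427) = 377.65/415 = 0.91
a = C − MPC·Y = 7595.57 − 0.91(7427) = 7595.57 − 6758.57 = 837

a = 837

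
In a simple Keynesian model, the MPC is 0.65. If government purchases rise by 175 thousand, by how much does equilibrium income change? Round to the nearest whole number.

The multiplier is 1/(1 − MPC) = 1/0.35.
ΔY = 175/0.35 = 500.00 ≈ 500

ΔY ≈ 500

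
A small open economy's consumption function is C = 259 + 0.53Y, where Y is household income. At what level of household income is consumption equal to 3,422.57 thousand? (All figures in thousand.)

259 + 0.53Y = 3422.57
0.53Y = 3163.57, so Y = 3163.57/0.53 = 5969

Y = 5969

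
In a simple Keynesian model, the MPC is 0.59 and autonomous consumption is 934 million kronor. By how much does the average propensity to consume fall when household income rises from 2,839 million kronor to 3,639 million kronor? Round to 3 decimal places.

At Y = 2839: C = 934 + 0.59(2839) = 2609.01, APC = 2609.01/2839 = 0.9190
At Y = 3639: C = 3081.01, APC = 3081.01/3639 = 0.8467
Fall in APC = 0.9190 − 0.8467 = 0.0723 ≈ 0.072

ΔAPC = 0.072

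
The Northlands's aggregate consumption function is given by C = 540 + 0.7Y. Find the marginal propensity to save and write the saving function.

MPS = 1 − MPC = 1 − 0.7 = 0.3
S = Y − C = -540 + 0.3Y

MPS = 0.3; S = -540 + 0.3Y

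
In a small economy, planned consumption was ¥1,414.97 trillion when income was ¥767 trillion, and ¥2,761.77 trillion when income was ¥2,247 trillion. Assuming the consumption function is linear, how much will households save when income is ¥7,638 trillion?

MPC = (2761.77 − 1414.97)/(2247 − 767) = 1346.8/1480 = 0.91
a = 1414.97 − 0.91(767) = 1414.97 − 697.97 = 717
C = 717 + 0.91(7638) = 7667.58
S = 7638 − 7667.58 = -29.58

S = -29.58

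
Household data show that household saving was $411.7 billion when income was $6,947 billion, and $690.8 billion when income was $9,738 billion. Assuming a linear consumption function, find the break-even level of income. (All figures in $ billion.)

MPS = ΔS/ΔY = (690.8 − 411.7)/(9738 − 6947) = 279.1/2791 = 0.1
MPC = 1 − MPS = 0.9
From S(6947) = 411.7: −a + 0.1(6947) = 411.7, so a = 694.7 − 411.7 = 283
Break-even (S = 0): Y = a/MPS = 283/0.1 = 2830

Y = 2830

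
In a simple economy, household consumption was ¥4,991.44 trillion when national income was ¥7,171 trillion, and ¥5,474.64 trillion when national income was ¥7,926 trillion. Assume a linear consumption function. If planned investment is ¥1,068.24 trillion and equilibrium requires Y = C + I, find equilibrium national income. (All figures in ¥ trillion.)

MPC = (5474.64 − 4991.44)/(7926 − 7171) = 483.2/755 = 0.64
a = 4991.44 − 0.64(7171) = 402
Equilibrium: Y = 402 + 0.64Y + 1068.24
0.36Y = 1470.24, so Y = 1470.24/0.36 = 4084

Y = 4084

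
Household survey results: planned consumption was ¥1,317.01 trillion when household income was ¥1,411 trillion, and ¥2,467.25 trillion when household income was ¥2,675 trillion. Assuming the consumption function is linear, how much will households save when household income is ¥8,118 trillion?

MPC = (2467.25 − 1317.01)/(2675 − 1411) = 1150.24/1264 = 0.91
a = 1317.01 − 0.91(1411) = 1317.01 − 1284.01 = 33
C = 33 + 0.91(8118) = 7420.38
S = 8118 − 7420.38 = 697.62

S = 697.62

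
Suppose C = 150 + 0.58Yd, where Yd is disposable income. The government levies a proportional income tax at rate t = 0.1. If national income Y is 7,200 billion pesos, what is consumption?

Yd = (1 − 0.1)(7200) = 0.9(7200) = 6480
C = 150 + 0.58(6480) = 150 + 3758.4 = 3908.4

C = 3908.4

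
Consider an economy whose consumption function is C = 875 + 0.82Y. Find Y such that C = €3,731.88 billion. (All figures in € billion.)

Y = 3484

875 + 0.82Y = 3731.88
0.82Y = 2856.88, so Y = 2856.88/0.82 = 3484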